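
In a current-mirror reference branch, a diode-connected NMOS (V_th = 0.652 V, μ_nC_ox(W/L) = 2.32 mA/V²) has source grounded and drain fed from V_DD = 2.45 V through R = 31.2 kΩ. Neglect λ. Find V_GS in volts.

V_GS = 0.862 V

With gate tied to drain, V_GS = V_DS ≥ V_GS − V_th, so the device is in saturation.
KCL at the drain: ½ k_n (V_GS − V_th)² = (V_DD − V_GS)/R.
Let x = V_GS − 0.652. Then 36.2 x² + x − 1.798 = 0, giving x = 0.21 V (positive root), so V_GS = 0.862 V.
I_D = (V_DD − V_GS)/R = (2.45 − 0.862) / 31.2 = 0.0509 mA.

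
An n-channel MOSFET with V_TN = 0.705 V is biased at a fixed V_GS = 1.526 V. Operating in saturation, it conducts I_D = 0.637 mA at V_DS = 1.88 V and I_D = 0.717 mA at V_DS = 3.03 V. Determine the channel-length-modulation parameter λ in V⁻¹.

λ = 0.137 V⁻¹

With V_GS fixed, I_D ∝ (1 + λ V_DS) in saturation, so I_D2/I_D1 = (1 + λ V_DS2)/(1 + λ V_DS1).
0.717/0.637 = 1.126 = (1 + 3.03 λ)/(1 + 1.88 λ).
Solving: λ (I_D1 V_DS2 − I_D2 V_DS1) = I_D2 − I_D1, so λ = (0.717 − 0.637) / (0.637 × 3.03 − 0.717 × 1.88) = 0.08 / 0.582 = 0.137 V⁻¹.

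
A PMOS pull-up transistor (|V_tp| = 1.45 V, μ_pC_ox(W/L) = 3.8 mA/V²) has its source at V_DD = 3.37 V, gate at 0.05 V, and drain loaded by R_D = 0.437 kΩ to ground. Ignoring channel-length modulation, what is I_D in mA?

I_D = 5.33 mA

V_SG = V_DD − V_G = 3.37 − 0.05 = 3.32 V, so V_ov = 3.32 − 1.45 = 1.87 V.
Assume saturation: I_D = ½ k_p V_ov² = 0.5 × 3.8 × 1.87² = 6.64 mA, giving V_SD = V_DD − I_D R_D = 3.37 − 6.64 × 0.437 = 0.467 V.
But 0.467 V < V_ov = 1.87 V, so the device is actually in triode.
In triode I_D = k_p[V_ov V_SD − ½ V_SD²] and I_D = (V_DD − V_SD)/R_D. Equating: 0.83 V_SD² − 4.105 V_SD + 3.37 = 0, giving V_SD = 1.04 V (the root below V_ov).
I_D = (3.37 − 1.04) / 0.437 = 5.33 mA.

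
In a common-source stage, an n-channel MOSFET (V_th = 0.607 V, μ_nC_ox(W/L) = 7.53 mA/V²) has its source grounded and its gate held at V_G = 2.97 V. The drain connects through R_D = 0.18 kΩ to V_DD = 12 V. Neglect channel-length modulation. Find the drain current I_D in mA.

V_GS = V_G = 2.97 V, so V_ov = 2.97 − 0.607 = 2.36 V.
Assume saturation: I_D = ½ k_n V_ov² = 0.5 × 7.53 × 2.36² = 21 mA, giving V_DS = V_DD − I_D R_D = 12 − 21 × 0.18 = 8.22 V.
V_DS = 8.22 V ≥ V_ov = 2.36 V, confirming saturation.

I_D = 21.0 mA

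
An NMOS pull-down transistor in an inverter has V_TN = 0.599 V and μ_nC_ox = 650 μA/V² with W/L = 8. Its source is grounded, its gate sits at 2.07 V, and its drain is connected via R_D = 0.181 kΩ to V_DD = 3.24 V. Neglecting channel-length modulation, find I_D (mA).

V_GS = V_G = 2.07 V, so V_ov = 2.07 − 0.599 = 1.47 V.
k_n = μ_nC_ox · (W/L) = 5.2 mA/V².
Assume saturation: I_D = ½ k_n V_ov² = 0.5 × 5.2 × 1.47² = 5.63 mA, giving V_DS = V_DD − I_D R_D = 3.24 − 5.63 × 0.181 = 2.22 V.
V_DS = 2.22 V ≥ V_ov = 1.47 V, confirming saturation.

I_D = 5.63 mA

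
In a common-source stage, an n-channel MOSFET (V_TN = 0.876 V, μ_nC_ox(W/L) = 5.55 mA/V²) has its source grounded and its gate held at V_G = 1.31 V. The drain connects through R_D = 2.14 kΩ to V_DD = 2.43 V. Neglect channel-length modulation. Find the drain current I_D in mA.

I_D = 0.523 mA

V_GS = V_G = 1.31 V, so V_ov = 1.31 − 0.876 = 0.434 V.
Assume saturation: I_D = ½ k_n V_ov² = 0.5 × 5.55 × 0.434² = 0.523 mA, giving V_DS = V_DD − I_D R_D = 2.43 − 0.523 × 2.14 = 1.31 V.
V_DS = 1.31 V ≥ V_ov = 0.434 V, confirming saturation.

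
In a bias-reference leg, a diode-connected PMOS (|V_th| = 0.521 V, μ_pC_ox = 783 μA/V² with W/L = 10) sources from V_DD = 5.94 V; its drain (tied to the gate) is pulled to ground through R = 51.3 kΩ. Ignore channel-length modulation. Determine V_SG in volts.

With gate tied to drain, V_SG = V_SD ≥ V_SG − |V_th|, so the device is in saturation.
k_p = μ_pC_ox · (W/L) = 7.83 mA/V².
KCL at the drain: ½ k_p (V_SG − |V_th|)² = (V_DD − V_SG)/R.
Let x = V_SG − 0.521. Then 201 x² + x − 5.419 = 0, giving x = 0.162 V (positive root), so V_SG = 0.683 V.
I_D = (V_DD − V_SG)/R = (5.94 − 0.683) / 51.3 = 0.102 mA.

V_SG = 0.683 V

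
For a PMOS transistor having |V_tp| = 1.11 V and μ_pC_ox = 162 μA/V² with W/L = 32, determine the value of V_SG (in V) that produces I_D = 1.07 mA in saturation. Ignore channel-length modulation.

V_SG = 1.75 V

k_p = μ_pC_ox · (W/L) = 5.184 mA/V².
In saturation I_D = ½ k_p (V_SG − |V_tp|)², so V_SG − |V_tp| = √(2 I_D / k_p) = √(2 × 1.07 / 5.184) = 0.643 V.
V_SG = 1.11 + 0.643 = 1.75 V.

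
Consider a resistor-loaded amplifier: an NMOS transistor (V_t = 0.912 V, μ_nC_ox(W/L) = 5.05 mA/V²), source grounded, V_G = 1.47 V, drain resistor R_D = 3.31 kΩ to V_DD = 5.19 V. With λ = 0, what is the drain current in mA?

V_GS = V_G = 1.47 V, so V_ov = 1.47 − 0.912 = 0.558 V.
Assume saturation: I_D = ½ k_n V_ov² = 0.5 × 5.05 × 0.558² = 0.786 mA, giving V_DS = V_DD − I_D R_D = 5.19 − 0.786 × 3.31 = 2.59 V.
V_DS = 2.59 V ≥ V_ov = 0.558 V, confirming saturation.

I_D = 0.786 mA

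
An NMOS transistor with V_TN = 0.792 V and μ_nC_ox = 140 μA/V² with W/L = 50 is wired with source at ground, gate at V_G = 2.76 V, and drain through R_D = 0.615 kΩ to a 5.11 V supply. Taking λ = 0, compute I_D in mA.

V_GS = V_G = 2.76 V, so V_ov = 2.76 − 0.792 = 1.97 V.
k_n = μ_nC_ox · (W/L) = 7 mA/V².
Assume saturation: I_D = ½ k_n V_ov² = 0.5 × 7 × 1.97² = 13.6 mA, giving V_DS = V_DD − I_D R_D = 5.11 − 13.6 × 0.615 = -3.23 V.
But -3.23 V < V_ov = 1.97 V, so the device is actually in triode.
In triode I_D = k_n[V_ov V_DS − ½ V_DS²] and I_D = (V_DD − V_DS)/R_D. Equating: 2.15 V_DS² − 9.472 V_DS + 5.11 = 0, giving V_DS = 0.63 V (the root below V_ov).
I_D = (5.11 − 0.63) / 0.615 = 7.29 mA.

I_D = 7.29 mA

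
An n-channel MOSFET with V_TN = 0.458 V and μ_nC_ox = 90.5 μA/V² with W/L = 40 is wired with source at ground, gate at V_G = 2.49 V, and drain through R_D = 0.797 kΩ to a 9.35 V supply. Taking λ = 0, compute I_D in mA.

I_D = 7.47 mA

V_GS = V_G = 2.49 V, so V_ov = 2.49 − 0.458 = 2.03 V.
k_n = μ_nC_ox · (W/L) = 3.62 mA/V².
Assume saturation: I_D = ½ k_n V_ov² = 0.5 × 3.62 × 2.03² = 7.47 mA, giving V_DS = V_DD − I_D R_D = 9.35 − 7.47 × 0.797 = 3.39 V.
V_DS = 3.39 V ≥ V_ov = 2.03 V, confirming saturation.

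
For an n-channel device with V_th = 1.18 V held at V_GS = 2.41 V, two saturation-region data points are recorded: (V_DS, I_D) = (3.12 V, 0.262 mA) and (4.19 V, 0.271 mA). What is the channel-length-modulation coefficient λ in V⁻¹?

λ = 0.0357 V⁻¹

With V_GS fixed, I_D ∝ (1 + λ V_DS) in saturation, so I_D2/I_D1 = (1 + λ V_DS2)/(1 + λ V_DS1).
0.271/0.262 = 1.034 = (1 + 4.19 λ)/(1 + 3.12 λ).
Solving: λ (I_D1 V_DS2 − I_D2 V_DS1) = I_D2 − I_D1, so λ = (0.271 − 0.262) / (0.262 × 4.19 − 0.271 × 3.12) = 0.009 / 0.252 = 0.0357 V⁻¹.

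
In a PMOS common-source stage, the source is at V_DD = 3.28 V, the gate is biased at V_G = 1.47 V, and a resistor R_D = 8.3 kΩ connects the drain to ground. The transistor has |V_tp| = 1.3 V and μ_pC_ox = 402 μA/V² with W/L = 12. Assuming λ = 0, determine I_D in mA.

I_D = 0.373 mA

V_SG = V_DD − V_G = 3.28 − 1.47 = 1.81 V, so V_ov = 1.81 − 1.3 = 0.51 V.
k_p = μ_pC_ox · (W/L) = 4.824 mA/V².
Assume saturation: I_D = ½ k_p V_ov² = 0.5 × 4.824 × 0.51² = 0.627 mA, giving V_SD = V_DD − I_D R_D = 3.28 − 0.627 × 8.3 = -1.93 V.
But -1.93 V < V_ov = 0.51 V, so the device is actually in triode.
In triode I_D = k_p[V_ov V_SD − ½ V_SD²] and I_D = (V_DD − V_SD)/R_D. Equating: 20 V_SD² − 21.42 V_SD + 3.28 = 0, giving V_SD = 0.185 V (the root below V_ov).
I_D = (3.28 − 0.185) / 8.3 = 0.373 mA.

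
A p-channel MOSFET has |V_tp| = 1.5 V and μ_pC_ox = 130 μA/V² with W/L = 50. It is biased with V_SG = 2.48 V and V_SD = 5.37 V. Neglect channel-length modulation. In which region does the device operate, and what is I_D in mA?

k_p = μ_pC_ox · (W/L) = 6.5 mA/V².
V_ov = V_SG − |V_tp| = 2.48 − 1.5 = 0.98 V.
Since V_SD = 5.37 V ≥ V_ov = 0.98 V, the device is in saturation.
I_D = ½ k_p V_ov² = 0.5 × 6.5 × 0.98² = 3.12 mA.

Saturation; I_D = 3.12 mA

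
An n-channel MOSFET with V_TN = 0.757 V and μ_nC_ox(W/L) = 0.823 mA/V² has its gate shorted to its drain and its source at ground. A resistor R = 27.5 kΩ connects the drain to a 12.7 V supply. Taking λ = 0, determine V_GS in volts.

With gate tied to drain, V_GS = V_DS ≥ V_GS − V_TN, so the device is in saturation.
KCL at the drain: ½ k_n (V_GS − V_TN)² = (V_DD − V_GS)/R.
Let x = V_GS − 0.757. Then 11.3 x² + x − 11.94 = 0, giving x = 0.984 V (positive root), so V_GS = 1.74 V.
I_D = (V_DD − V_GS)/R = (12.7 − 1.74) / 27.5 = 0.399 mA.

V_GS = 1.74 V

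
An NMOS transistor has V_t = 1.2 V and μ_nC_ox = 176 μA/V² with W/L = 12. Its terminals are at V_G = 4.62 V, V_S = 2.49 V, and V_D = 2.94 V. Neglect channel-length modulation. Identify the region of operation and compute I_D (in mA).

V_GS = V_G − V_S = 4.62 − 2.49 = 2.13 V; V_DS = V_D − V_S = 2.94 − 2.49 = 0.45 V.
k_n = μ_nC_ox · (W/L) = 2.112 mA/V².
V_ov = V_GS − V_t = 2.13 − 1.2 = 0.93 V.
Since V_DS = 0.45 V < V_ov = 0.93 V, the device is in the triode region.
I_D = k_n [V_ov · V_DS − ½ V_DS²] = 2.112 × [0.93 × 0.45 − 0.5 × 0.45²] = 0.67 mA.

Triode; I_D = 0.670 mA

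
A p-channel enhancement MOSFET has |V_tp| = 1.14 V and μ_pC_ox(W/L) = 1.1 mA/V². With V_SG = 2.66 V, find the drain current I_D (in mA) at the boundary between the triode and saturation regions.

I_D = 1.27 mA

At the boundary V_SD = V_ov = V_SG − |V_tp| = 2.66 − 1.14 = 1.52 V.
I_D = ½ k_p V_ov² = 0.5 × 1.1 × 1.52² = 1.27 mA.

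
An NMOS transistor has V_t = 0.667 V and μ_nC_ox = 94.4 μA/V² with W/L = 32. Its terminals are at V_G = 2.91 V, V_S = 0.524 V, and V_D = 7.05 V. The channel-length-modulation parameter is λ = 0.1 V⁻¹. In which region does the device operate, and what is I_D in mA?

Saturation; I_D = 7.38 mA

V_GS = V_G − V_S = 2.91 − 0.524 = 2.39 V; V_DS = V_D − V_S = 7.05 − 0.524 = 6.53 V.
k_n = μ_nC_ox · (W/L) = 3.021 mA/V².
V_ov = V_GS − V_t = 2.39 − 0.667 = 1.72 V.
Since V_DS = 6.53 V ≥ V_ov = 1.72 V, the device is in saturation.
I_D = ½ k_n V_ov² (1 + λ V_DS) = 0.5 × 3.021 × 1.72² × (1 + 0.1 × 6.53) = 7.38 mA.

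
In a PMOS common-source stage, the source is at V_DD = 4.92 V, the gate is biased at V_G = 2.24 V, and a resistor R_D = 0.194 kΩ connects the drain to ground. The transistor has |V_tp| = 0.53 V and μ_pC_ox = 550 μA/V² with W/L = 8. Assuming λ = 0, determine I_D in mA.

I_D = 10.2 mA

V_SG = V_DD − V_G = 4.92 − 2.24 = 2.68 V, so V_ov = 2.68 − 0.53 = 2.15 V.
k_p = μ_pC_ox · (W/L) = 4.4 mA/V².
Assume saturation: I_D = ½ k_p V_ov² = 0.5 × 4.4 × 2.15² = 10.2 mA, giving V_SD = V_DD − I_D R_D = 4.92 − 10.2 × 0.194 = 2.95 V.
V_SD = 2.95 V ≥ V_ov = 2.15 V, confirming saturation.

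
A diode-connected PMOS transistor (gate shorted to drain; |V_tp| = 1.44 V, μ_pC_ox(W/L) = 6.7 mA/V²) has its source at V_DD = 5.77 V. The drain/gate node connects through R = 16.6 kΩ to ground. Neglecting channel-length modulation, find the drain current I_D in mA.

With gate tied to drain, V_SG = V_SD ≥ V_SG − |V_tp|, so the device is in saturation.
KCL at the drain: ½ k_p (V_SG − |V_tp|)² = (V_DD − V_SG)/R.
Let x = V_SG − 1.44. Then 55.6 x² + x − 4.33 = 0, giving x = 0.27 V (positive root), so V_SG = 1.71 V.
I_D = (V_DD − V_SG)/R = (5.77 − 1.71) / 16.6 = 0.245 mA.

I_D = 0.245 mA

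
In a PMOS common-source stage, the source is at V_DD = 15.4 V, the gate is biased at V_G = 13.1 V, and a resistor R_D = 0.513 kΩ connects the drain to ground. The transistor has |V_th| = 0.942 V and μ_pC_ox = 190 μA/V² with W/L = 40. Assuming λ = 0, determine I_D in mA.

I_D = 7.01 mA

V_SG = V_DD − V_G = 15.4 − 13.1 = 2.3 V, so V_ov = 2.3 − 0.942 = 1.36 V.
k_p = μ_pC_ox · (W/L) = 7.6 mA/V².
Assume saturation: I_D = ½ k_p V_ov² = 0.5 × 7.6 × 1.36² = 7.01 mA, giving V_SD = V_DD − I_D R_D = 15.4 − 7.01 × 0.513 = 11.8 V.
V_SD = 11.8 V ≥ V_ov = 1.36 V, confirming saturation.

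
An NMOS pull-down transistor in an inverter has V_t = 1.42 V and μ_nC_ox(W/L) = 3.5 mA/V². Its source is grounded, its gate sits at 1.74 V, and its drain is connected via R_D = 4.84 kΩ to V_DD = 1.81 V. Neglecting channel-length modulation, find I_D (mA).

I_D = 0.179 mA

V_GS = V_G = 1.74 V, so V_ov = 1.74 − 1.42 = 0.32 V.
Assume saturation: I_D = ½ k_n V_ov² = 0.5 × 3.5 × 0.32² = 0.179 mA, giving V_DS = V_DD − I_D R_D = 1.81 − 0.179 × 4.84 = 0.943 V.
V_DS = 0.943 V ≥ V_ov = 0.32 V, confirming saturation.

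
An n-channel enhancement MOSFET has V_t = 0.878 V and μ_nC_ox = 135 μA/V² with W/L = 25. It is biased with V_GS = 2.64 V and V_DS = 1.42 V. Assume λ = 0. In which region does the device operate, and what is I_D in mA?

k_n = μ_nC_ox · (W/L) = 3.375 mA/V².
V_ov = V_GS − V_t = 2.64 − 0.878 = 1.76 V.
Since V_DS = 1.42 V < V_ov = 1.76 V, the device is in the triode region.
I_D = k_n [V_ov · V_DS − ½ V_DS²] = 3.375 × [1.76 × 1.42 − 0.5 × 1.42²] = 5.04 mA.

Triode; I_D = 5.04 mA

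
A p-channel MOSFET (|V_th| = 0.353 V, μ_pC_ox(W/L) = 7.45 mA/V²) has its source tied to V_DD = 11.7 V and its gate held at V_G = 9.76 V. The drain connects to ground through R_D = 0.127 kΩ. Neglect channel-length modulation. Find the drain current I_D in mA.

I_D = 9.38 mA

V_SG = V_DD − V_G = 11.7 − 9.76 = 1.94 V, so V_ov = 1.94 − 0.353 = 1.59 V.
Assume saturation: I_D = ½ k_p V_ov² = 0.5 × 7.45 × 1.59² = 9.38 mA, giving V_SD = V_DD − I_D R_D = 11.7 − 9.38 × 0.127 = 10.5 V.
V_SD = 10.5 V ≥ V_ov = 1.59 V, confirming saturation.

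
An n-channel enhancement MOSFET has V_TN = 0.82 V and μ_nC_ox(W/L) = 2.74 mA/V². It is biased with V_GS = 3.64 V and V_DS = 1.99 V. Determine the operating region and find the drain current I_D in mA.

Triode; I_D = 9.95 mA

V_ov = V_GS − V_TN = 3.64 − 0.82 = 2.82 V.
Since V_DS = 1.99 V < V_ov = 2.82 V, the device is in the triode region.
I_D = k_n [V_ov · V_DS − ½ V_DS²] = 2.74 × [2.82 × 1.99 − 0.5 × 1.99²] = 9.95 mA.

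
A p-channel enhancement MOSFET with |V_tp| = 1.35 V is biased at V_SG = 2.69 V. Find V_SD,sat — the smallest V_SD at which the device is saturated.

The boundary between triode and saturation is V_SD = V_SG − |V_tp| = V_ov.
V_ov = 2.69 − 1.35 = 1.34 V.

V_SD,sat = 1.34 V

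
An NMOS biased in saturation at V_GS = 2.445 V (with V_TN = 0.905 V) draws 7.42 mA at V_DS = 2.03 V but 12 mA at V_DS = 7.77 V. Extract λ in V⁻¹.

With V_GS fixed, I_D ∝ (1 + λ V_DS) in saturation, so I_D2/I_D1 = (1 + λ V_DS2)/(1 + λ V_DS1).
12/7.42 = 1.617 = (1 + 7.77 λ)/(1 + 2.03 λ).
Solving: λ (I_D1 V_DS2 − I_D2 V_DS1) = I_D2 − I_D1, so λ = (12 − 7.42) / (7.42 × 7.77 − 12 × 2.03) = 4.58 / 33.3 = 0.138 V⁻¹.

λ = 0.138 V⁻¹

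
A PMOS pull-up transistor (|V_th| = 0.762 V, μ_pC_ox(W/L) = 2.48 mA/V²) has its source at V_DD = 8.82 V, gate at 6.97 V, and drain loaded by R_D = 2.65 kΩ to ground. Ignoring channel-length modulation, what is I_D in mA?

V_SG = V_DD − V_G = 8.82 − 6.97 = 1.85 V, so V_ov = 1.85 − 0.762 = 1.09 V.
Assume saturation: I_D = ½ k_p V_ov² = 0.5 × 2.48 × 1.09² = 1.47 mA, giving V_SD = V_DD − I_D R_D = 8.82 − 1.47 × 2.65 = 4.93 V.
V_SD = 4.93 V ≥ V_ov = 1.09 V, confirming saturation.

I_D = 1.47 mA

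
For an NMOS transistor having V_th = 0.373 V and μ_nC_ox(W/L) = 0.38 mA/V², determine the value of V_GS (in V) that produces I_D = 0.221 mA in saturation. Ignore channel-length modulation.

In saturation I_D = ½ k_n (V_GS − V_th)², so V_GS − V_th = √(2 I_D / k_n) = √(2 × 0.221 / 0.38) = 1.08 V.
V_GS = 0.373 + 1.08 = 1.45 V.

V_GS = 1.45 V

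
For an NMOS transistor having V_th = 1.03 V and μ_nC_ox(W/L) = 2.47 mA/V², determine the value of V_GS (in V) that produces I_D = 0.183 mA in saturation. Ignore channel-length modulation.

V_GS = 1.41 V

In saturation I_D = ½ k_n (V_GS − V_th)², so V_GS − V_th = √(2 I_D / k_n) = √(2 × 0.183 / 2.47) = 0.385 V.
V_GS = 1.03 + 0.385 = 1.41 V.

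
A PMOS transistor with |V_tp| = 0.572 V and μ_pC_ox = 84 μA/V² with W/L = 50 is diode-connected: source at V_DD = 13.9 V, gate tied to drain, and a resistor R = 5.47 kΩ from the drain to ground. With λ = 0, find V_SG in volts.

With gate tied to drain, V_SG = V_SD ≥ V_SG − |V_tp|, so the device is in saturation.
k_p = μ_pC_ox · (W/L) = 4.2 mA/V².
KCL at the drain: ½ k_p (V_SG − |V_tp|)² = (V_DD − V_SG)/R.
Let x = V_SG − 0.572. Then 11.5 x² + x − 13.33 = 0, giving x = 1.03 V (positive root), so V_SG = 1.61 V.
I_D = (V_DD − V_SG)/R = (13.9 − 1.61) / 5.47 = 2.25 mA.

V_SG = 1.61 V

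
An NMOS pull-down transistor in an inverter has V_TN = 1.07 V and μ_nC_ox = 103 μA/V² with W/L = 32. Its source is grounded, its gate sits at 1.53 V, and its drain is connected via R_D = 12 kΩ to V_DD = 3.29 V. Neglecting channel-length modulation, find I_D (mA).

I_D = 0.256 mA

V_GS = V_G = 1.53 V, so V_ov = 1.53 − 1.07 = 0.46 V.
k_n = μ_nC_ox · (W/L) = 3.296 mA/V².
Assume saturation: I_D = ½ k_n V_ov² = 0.5 × 3.296 × 0.46² = 0.349 mA, giving V_DS = V_DD − I_D R_D = 3.29 − 0.349 × 12 = -0.895 V.
But -0.895 V < V_ov = 0.46 V, so the device is actually in triode.
In triode I_D = k_n[V_ov V_DS − ½ V_DS²] and I_D = (V_DD − V_DS)/R_D. Equating: 19.8 V_DS² − 19.19 V_DS + 3.29 = 0, giving V_DS = 0.222 V (the root below V_ov).
I_D = (3.29 − 0.222) / 12 = 0.256 mA.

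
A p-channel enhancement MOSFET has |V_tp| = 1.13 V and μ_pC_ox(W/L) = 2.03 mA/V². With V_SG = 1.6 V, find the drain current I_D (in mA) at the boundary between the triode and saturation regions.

I_D = 0.224 mA

At the boundary V_SD = V_ov = V_SG − |V_tp| = 1.6 − 1.13 = 0.47 V.
I_D = ½ k_p V_ov² = 0.5 × 2.03 × 0.47² = 0.224 mA.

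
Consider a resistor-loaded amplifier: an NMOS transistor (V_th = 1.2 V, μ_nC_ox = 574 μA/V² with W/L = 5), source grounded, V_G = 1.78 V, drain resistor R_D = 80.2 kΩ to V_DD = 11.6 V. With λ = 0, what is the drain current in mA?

V_GS = V_G = 1.78 V, so V_ov = 1.78 − 1.2 = 0.58 V.
k_n = μ_nC_ox · (W/L) = 2.87 mA/V².
Assume saturation: I_D = ½ k_n V_ov² = 0.5 × 2.87 × 0.58² = 0.483 mA, giving V_DS = V_DD − I_D R_D = 11.6 − 0.483 × 80.2 = -27.1 V.
But -27.1 V < V_ov = 0.58 V, so the device is actually in triode.
In triode I_D = k_n[V_ov V_DS − ½ V_DS²] and I_D = (V_DD − V_DS)/R_D. Equating: 115 V_DS² − 134.5 V_DS + 11.6 = 0, giving V_DS = 0.0938 V (the root below V_ov).
I_D = (11.6 − 0.0938) / 80.2 = 0.143 mA.

I_D = 0.143 mA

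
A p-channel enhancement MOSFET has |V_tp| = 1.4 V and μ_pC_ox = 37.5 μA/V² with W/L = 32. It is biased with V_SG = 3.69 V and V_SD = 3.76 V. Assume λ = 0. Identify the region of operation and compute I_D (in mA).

k_p = μ_pC_ox · (W/L) = 1.2 mA/V².
V_ov = V_SG − |V_tp| = 3.69 − 1.4 = 2.29 V.
Since V_SD = 3.76 V ≥ V_ov = 2.29 V, the device is in saturation.
I_D = ½ k_p V_ov² = 0.5 × 1.2 × 2.29² = 3.15 mA.

Saturation; I_D = 3.15 mA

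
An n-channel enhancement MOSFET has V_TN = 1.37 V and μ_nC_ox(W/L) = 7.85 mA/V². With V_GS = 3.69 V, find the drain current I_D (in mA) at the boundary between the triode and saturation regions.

At the boundary V_DS = V_ov = V_GS − V_TN = 3.69 − 1.37 = 2.32 V.
I_D = ½ k_n V_ov² = 0.5 × 7.85 × 2.32² = 21.1 mA.

I_D = 21.1 mA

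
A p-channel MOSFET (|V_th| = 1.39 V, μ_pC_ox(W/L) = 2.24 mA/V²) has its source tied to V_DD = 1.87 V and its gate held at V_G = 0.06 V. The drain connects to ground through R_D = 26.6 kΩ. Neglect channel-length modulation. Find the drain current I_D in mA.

I_D = 0.0673 mA

V_SG = V_DD − V_G = 1.87 − 0.06 = 1.81 V, so V_ov = 1.81 − 1.39 = 0.42 V.
Assume saturation: I_D = ½ k_p V_ov² = 0.5 × 2.24 × 0.42² = 0.198 mA, giving V_SD = V_DD − I_D R_D = 1.87 − 0.198 × 26.6 = -3.39 V.
But -3.39 V < V_ov = 0.42 V, so the device is actually in triode.
In triode I_D = k_p[V_ov V_SD − ½ V_SD²] and I_D = (V_DD − V_SD)/R_D. Equating: 29.8 V_SD² − 26.03 V_SD + 1.87 = 0, giving V_SD = 0.079 V (the root below V_ov).
I_D = (1.87 − 0.079) / 26.6 = 0.0673 mA.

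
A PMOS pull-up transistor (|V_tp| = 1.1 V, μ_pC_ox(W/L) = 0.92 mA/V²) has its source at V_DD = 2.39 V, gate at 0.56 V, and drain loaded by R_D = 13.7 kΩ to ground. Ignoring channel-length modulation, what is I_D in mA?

V_SG = V_DD − V_G = 2.39 − 0.56 = 1.83 V, so V_ov = 1.83 − 1.1 = 0.73 V.
Assume saturation: I_D = ½ k_p V_ov² = 0.5 × 0.92 × 0.73² = 0.245 mA, giving V_SD = V_DD − I_D R_D = 2.39 − 0.245 × 13.7 = -0.968 V.
But -0.968 V < V_ov = 0.73 V, so the device is actually in triode.
In triode I_D = k_p[V_ov V_SD − ½ V_SD²] and I_D = (V_DD − V_SD)/R_D. Equating: 6.3 V_SD² − 10.2 V_SD + 2.39 = 0, giving V_SD = 0.284 V (the root below V_ov).
I_D = (2.39 − 0.284) / 13.7 = 0.154 mA.

I_D = 0.154 mA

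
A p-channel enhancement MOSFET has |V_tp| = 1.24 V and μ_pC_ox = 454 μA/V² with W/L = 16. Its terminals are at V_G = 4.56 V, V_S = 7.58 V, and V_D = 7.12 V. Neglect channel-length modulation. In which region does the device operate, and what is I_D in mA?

V_SG = V_S − V_G = 7.58 − 4.56 = 3.02 V; V_SD = V_S − V_D = 7.58 − 7.12 = 0.46 V.
k_p = μ_pC_ox · (W/L) = 7.264 mA/V².
V_ov = V_SG − |V_tp| = 3.02 − 1.24 = 1.78 V.
Since V_SD = 0.46 V < V_ov = 1.78 V, the device is in the triode region.
I_D = k_p [V_ov · V_SD − ½ V_SD²] = 7.264 × [1.78 × 0.46 − 0.5 × 0.46²] = 5.18 mA.

Triode; I_D = 5.18 mA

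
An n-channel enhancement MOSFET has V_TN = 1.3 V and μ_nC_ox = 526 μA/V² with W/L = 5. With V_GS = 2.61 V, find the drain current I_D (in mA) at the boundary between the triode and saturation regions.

At the boundary V_DS = V_ov = V_GS − V_TN = 2.61 − 1.3 = 1.31 V.
k_n = μ_nC_ox · (W/L) = 2.63 mA/V².
I_D = ½ k_n V_ov² = 0.5 × 2.63 × 1.31² = 2.26 mA.

I_D = 2.26 mA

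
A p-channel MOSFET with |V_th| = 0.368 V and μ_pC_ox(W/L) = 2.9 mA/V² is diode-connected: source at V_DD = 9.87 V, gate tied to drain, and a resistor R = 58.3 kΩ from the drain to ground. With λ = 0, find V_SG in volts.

With gate tied to drain, V_SG = V_SD ≥ V_SG − |V_th|, so the device is in saturation.
KCL at the drain: ½ k_p (V_SG − |V_th|)² = (V_DD − V_SG)/R.
Let x = V_SG − 0.368. Then 84.5 x² + x − 9.502 = 0, giving x = 0.329 V (positive root), so V_SG = 0.697 V.
I_D = (V_DD − V_SG)/R = (9.87 − 0.697) / 58.3 = 0.157 mA.

V_SG = 0.697 V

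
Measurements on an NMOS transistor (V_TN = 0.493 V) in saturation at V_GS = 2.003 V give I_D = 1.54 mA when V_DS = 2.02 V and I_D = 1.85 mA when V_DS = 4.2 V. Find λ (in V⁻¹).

λ = 0.114 V⁻¹

With V_GS fixed, I_D ∝ (1 + λ V_DS) in saturation, so I_D2/I_D1 = (1 + λ V_DS2)/(1 + λ V_DS1).
1.85/1.54 = 1.201 = (1 + 4.2 λ)/(1 + 2.02 λ).
Solving: λ (I_D1 V_DS2 − I_D2 V_DS1) = I_D2 − I_D1, so λ = (1.85 − 1.54) / (1.54 × 4.2 − 1.85 × 2.02) = 0.31 / 2.73 = 0.114 V⁻¹.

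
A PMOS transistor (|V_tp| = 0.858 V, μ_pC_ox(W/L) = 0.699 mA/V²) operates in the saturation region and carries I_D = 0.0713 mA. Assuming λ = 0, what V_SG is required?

V_SG = 1.31 V

In saturation I_D = ½ k_p (V_SG − |V_tp|)², so V_SG − |V_tp| = √(2 I_D / k_p) = √(2 × 0.0713 / 0.699) = 0.452 V.
V_SG = 0.858 + 0.452 = 1.31 V.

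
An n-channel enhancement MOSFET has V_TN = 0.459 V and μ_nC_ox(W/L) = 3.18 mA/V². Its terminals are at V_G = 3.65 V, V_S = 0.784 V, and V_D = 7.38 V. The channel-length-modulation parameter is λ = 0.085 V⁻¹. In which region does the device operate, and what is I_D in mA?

Saturation; I_D = 14.4 mA

V_GS = V_G − V_S = 3.65 − 0.784 = 2.87 V; V_DS = V_D − V_S = 7.38 − 0.784 = 6.6 V.
V_ov = V_GS − V_TN = 2.87 − 0.459 = 2.41 V.
Since V_DS = 6.6 V ≥ V_ov = 2.41 V, the device is in saturation.
I_D = ½ k_n V_ov² (1 + λ V_DS) = 0.5 × 3.18 × 2.41² × (1 + 0.085 × 6.6) = 14.4 mA.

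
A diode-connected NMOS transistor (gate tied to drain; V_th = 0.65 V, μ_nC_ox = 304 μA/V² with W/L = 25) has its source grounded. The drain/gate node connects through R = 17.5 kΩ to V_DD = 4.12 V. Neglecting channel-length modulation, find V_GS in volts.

With gate tied to drain, V_GS = V_DS ≥ V_GS − V_th, so the device is in saturation.
k_n = μ_nC_ox · (W/L) = 7.6 mA/V².
KCL at the drain: ½ k_n (V_GS − V_th)² = (V_DD − V_GS)/R.
Let x = V_GS − 0.65. Then 66.5 x² + x − 3.47 = 0, giving x = 0.221 V (positive root), so V_GS = 0.871 V.
I_D = (V_DD − V_GS)/R = (4.12 − 0.871) / 17.5 = 0.186 mA.

V_GS = 0.871 V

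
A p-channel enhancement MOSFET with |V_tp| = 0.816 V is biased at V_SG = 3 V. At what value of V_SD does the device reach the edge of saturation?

The boundary between triode and saturation is V_SD = V_SG − |V_tp| = V_ov.
V_ov = 3 − 0.816 = 2.18 V.

V_SD,sat = 2.18 V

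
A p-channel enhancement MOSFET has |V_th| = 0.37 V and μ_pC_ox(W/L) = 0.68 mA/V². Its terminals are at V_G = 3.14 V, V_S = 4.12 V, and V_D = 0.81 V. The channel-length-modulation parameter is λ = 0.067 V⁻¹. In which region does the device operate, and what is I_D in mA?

V_SG = V_S − V_G = 4.12 − 3.14 = 0.98 V; V_SD = V_S − V_D = 4.12 − 0.81 = 3.31 V.
V_ov = V_SG − |V_th| = 0.98 − 0.37 = 0.61 V.
Since V_SD = 3.31 V ≥ V_ov = 0.61 V, the device is in saturation.
I_D = ½ k_p V_ov² (1 + λ V_SD) = 0.5 × 0.68 × 0.61² × (1 + 0.067 × 3.31) = 0.155 mA.

Saturation; I_D = 0.155 mA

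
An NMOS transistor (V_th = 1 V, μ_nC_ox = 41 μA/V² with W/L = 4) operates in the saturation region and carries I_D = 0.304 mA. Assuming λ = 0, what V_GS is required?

V_GS = 2.93 V

k_n = μ_nC_ox · (W/L) = 0.164 mA/V².
In saturation I_D = ½ k_n (V_GS − V_th)², so V_GS − V_th = √(2 I_D / k_n) = √(2 × 0.304 / 0.164) = 1.93 V.
V_GS = 1 + 1.93 = 2.93 V.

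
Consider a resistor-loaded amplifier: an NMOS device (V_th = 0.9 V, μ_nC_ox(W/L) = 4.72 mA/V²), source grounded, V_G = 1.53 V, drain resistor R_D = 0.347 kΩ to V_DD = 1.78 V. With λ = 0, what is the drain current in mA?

I_D = 0.937 mA

V_GS = V_G = 1.53 V, so V_ov = 1.53 − 0.9 = 0.63 V.
Assume saturation: I_D = ½ k_n V_ov² = 0.5 × 4.72 × 0.63² = 0.937 mA, giving V_DS = V_DD − I_D R_D = 1.78 − 0.937 × 0.347 = 1.45 V.
V_DS = 1.45 V ≥ V_ov = 0.63 V, confirming saturation.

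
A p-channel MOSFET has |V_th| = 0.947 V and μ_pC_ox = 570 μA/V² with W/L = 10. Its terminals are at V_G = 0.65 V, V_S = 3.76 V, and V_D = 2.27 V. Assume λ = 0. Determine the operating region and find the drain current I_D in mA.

Triode; I_D = 12.0 mA

V_SG = V_S − V_G = 3.76 − 0.65 = 3.11 V; V_SD = V_S − V_D = 3.76 − 2.27 = 1.49 V.
k_p = μ_pC_ox · (W/L) = 5.7 mA/V².
V_ov = V_SG − |V_th| = 3.11 − 0.947 = 2.16 V.
Since V_SD = 1.49 V < V_ov = 2.16 V, the device is in the triode region.
I_D = k_p [V_ov · V_SD − ½ V_SD²] = 5.7 × [2.16 × 1.49 − 0.5 × 1.49²] = 12 mA.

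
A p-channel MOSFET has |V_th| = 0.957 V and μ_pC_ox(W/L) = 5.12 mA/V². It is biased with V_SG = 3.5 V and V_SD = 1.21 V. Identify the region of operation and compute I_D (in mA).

V_ov = V_SG − |V_th| = 3.5 − 0.957 = 2.54 V.
Since V_SD = 1.21 V < V_ov = 2.54 V, the device is in the triode region.
I_D = k_p [V_ov · V_SD − ½ V_SD²] = 5.12 × [2.54 × 1.21 − 0.5 × 1.21²] = 12 mA.

Triode; I_D = 12.0 mA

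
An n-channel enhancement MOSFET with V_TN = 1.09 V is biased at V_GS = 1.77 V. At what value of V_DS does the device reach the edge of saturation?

V_DS,sat = 0.680 V

The boundary between triode and saturation is V_DS = V_GS − V_TN = V_ov.
V_ov = 1.77 − 1.09 = 0.68 V.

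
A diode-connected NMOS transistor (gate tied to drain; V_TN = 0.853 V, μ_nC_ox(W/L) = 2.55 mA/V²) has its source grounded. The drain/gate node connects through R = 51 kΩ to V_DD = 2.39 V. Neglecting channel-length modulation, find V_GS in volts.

With gate tied to drain, V_GS = V_DS ≥ V_GS − V_TN, so the device is in saturation.
KCL at the drain: ½ k_n (V_GS − V_TN)² = (V_DD − V_GS)/R.
Let x = V_GS − 0.853. Then 65 x² + x − 1.537 = 0, giving x = 0.146 V (positive root), so V_GS = 0.999 V.
I_D = (V_DD − V_GS)/R = (2.39 − 0.999) / 51 = 0.0273 mA.

V_GS = 0.999 V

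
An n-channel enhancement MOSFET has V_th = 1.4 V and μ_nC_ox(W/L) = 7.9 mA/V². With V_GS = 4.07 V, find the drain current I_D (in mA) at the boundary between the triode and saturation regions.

At the boundary V_DS = V_ov = V_GS − V_th = 4.07 − 1.4 = 2.67 V.
I_D = ½ k_n V_ov² = 0.5 × 7.9 × 2.67² = 28.2 mA.

I_D = 28.2 mA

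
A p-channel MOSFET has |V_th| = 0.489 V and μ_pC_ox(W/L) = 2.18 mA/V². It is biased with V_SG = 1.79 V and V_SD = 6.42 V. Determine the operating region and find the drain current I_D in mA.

V_ov = V_SG − |V_th| = 1.79 − 0.489 = 1.3 V.
Since V_SD = 6.42 V ≥ V_ov = 1.3 V, the device is in saturation.
I_D = ½ k_p V_ov² = 0.5 × 2.18 × 1.3² = 1.84 mA.

Saturation; I_D = 1.84 mA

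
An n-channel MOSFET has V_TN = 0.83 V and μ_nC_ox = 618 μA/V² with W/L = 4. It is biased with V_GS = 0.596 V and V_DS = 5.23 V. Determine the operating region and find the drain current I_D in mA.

Cutoff; I_D = 0 mA

V_GS = 0.596 V < V_TN = 0.83 V, so the transistor is in cutoff.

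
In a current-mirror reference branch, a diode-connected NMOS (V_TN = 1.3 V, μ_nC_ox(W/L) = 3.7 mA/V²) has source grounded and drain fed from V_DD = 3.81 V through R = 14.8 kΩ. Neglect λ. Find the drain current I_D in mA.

With gate tied to drain, V_GS = V_DS ≥ V_GS − V_TN, so the device is in saturation.
KCL at the drain: ½ k_n (V_GS − V_TN)² = (V_DD − V_GS)/R.
Let x = V_GS − 1.3. Then 27.4 x² + x − 2.51 = 0, giving x = 0.285 V (positive root), so V_GS = 1.59 V.
I_D = (V_DD − V_GS)/R = (3.81 − 1.59) / 14.8 = 0.15 mA.

I_D = 0.150 mA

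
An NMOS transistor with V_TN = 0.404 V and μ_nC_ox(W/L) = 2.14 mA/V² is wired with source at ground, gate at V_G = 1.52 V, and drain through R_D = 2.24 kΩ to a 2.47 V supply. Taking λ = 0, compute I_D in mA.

I_D = 0.891 mA

V_GS = V_G = 1.52 V, so V_ov = 1.52 − 0.404 = 1.12 V.
Assume saturation: I_D = ½ k_n V_ov² = 0.5 × 2.14 × 1.12² = 1.33 mA, giving V_DS = V_DD − I_D R_D = 2.47 − 1.33 × 2.24 = -0.515 V.
But -0.515 V < V_ov = 1.12 V, so the device is actually in triode.
In triode I_D = k_n[V_ov V_DS − ½ V_DS²] and I_D = (V_DD − V_DS)/R_D. Equating: 2.4 V_DS² − 6.35 V_DS + 2.47 = 0, giving V_DS = 0.474 V (the root below V_ov).
I_D = (2.47 − 0.474) / 2.24 = 0.891 mA.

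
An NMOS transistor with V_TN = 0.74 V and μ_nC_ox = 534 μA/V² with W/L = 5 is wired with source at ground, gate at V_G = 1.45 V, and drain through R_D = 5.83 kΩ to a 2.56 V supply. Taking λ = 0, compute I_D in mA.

V_GS = V_G = 1.45 V, so V_ov = 1.45 − 0.74 = 0.71 V.
k_n = μ_nC_ox · (W/L) = 2.67 mA/V².
Assume saturation: I_D = ½ k_n V_ov² = 0.5 × 2.67 × 0.71² = 0.673 mA, giving V_DS = V_DD − I_D R_D = 2.56 − 0.673 × 5.83 = -1.36 V.
But -1.36 V < V_ov = 0.71 V, so the device is actually in triode.
In triode I_D = k_n[V_ov V_DS − ½ V_DS²] and I_D = (V_DD − V_DS)/R_D. Equating: 7.78 V_DS² − 12.05 V_DS + 2.56 = 0, giving V_DS = 0.254 V (the root below V_ov).
I_D = (2.56 − 0.254) / 5.83 = 0.396 mA.

I_D = 0.396 mA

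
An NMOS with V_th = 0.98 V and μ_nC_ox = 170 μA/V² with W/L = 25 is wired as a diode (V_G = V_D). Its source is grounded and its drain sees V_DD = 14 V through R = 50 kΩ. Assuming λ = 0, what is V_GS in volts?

V_GS = 1.33 V

With gate tied to drain, V_GS = V_DS ≥ V_GS − V_th, so the device is in saturation.
k_n = μ_nC_ox · (W/L) = 4.25 mA/V².
KCL at the drain: ½ k_n (V_GS − V_th)² = (V_DD − V_GS)/R.
Let x = V_GS − 0.98. Then 106 x² + x − 13.02 = 0, giving x = 0.345 V (positive root), so V_GS = 1.33 V.
I_D = (V_DD − V_GS)/R = (14 − 1.33) / 50 = 0.253 mA.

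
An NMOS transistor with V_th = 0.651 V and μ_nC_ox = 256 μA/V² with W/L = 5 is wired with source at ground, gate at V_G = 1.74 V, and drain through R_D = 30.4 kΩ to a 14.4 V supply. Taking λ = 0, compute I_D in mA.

I_D = 0.460 mA

V_GS = V_G = 1.74 V, so V_ov = 1.74 − 0.651 = 1.09 V.
k_n = μ_nC_ox · (W/L) = 1.28 mA/V².
Assume saturation: I_D = ½ k_n V_ov² = 0.5 × 1.28 × 1.09² = 0.759 mA, giving V_DS = V_DD − I_D R_D = 14.4 − 0.759 × 30.4 = -8.67 V.
But -8.67 V < V_ov = 1.09 V, so the device is actually in triode.
In triode I_D = k_n[V_ov V_DS − ½ V_DS²] and I_D = (V_DD − V_DS)/R_D. Equating: 19.5 V_DS² − 43.38 V_DS + 14.4 = 0, giving V_DS = 0.406 V (the root below V_ov).
I_D = (14.4 − 0.406) / 30.4 = 0.46 mA.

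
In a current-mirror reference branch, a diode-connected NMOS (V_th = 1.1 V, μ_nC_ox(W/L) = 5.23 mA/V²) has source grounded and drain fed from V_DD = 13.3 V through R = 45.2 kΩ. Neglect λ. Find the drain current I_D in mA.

With gate tied to drain, V_GS = V_DS ≥ V_GS − V_th, so the device is in saturation.
KCL at the drain: ½ k_n (V_GS − V_th)² = (V_DD − V_GS)/R.
Let x = V_GS − 1.1. Then 118 x² + x − 12.2 = 0, giving x = 0.317 V (positive root), so V_GS = 1.42 V.
I_D = (V_DD − V_GS)/R = (13.3 − 1.42) / 45.2 = 0.263 mA.

I_D = 0.263 mA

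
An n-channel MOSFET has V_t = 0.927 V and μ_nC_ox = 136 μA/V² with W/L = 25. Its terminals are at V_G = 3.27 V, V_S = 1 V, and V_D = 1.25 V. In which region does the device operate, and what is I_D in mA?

V_GS = V_G − V_S = 3.27 − 1 = 2.27 V; V_DS = V_D − V_S = 1.25 − 1 = 0.25 V.
k_n = μ_nC_ox · (W/L) = 3.4 mA/V².
V_ov = V_GS − V_t = 2.27 − 0.927 = 1.34 V.
Since V_DS = 0.25 V < V_ov = 1.34 V, the device is in the triode region.
I_D = k_n [V_ov · V_DS − ½ V_DS²] = 3.4 × [1.34 × 0.25 − 0.5 × 0.25²] = 1.04 mA.

Triode; I_D = 1.04 mA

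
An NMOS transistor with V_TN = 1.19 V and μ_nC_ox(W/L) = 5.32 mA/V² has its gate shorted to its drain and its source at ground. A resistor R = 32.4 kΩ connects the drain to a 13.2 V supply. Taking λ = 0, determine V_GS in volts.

V_GS = 1.56 V

With gate tied to drain, V_GS = V_DS ≥ V_GS − V_TN, so the device is in saturation.
KCL at the drain: ½ k_n (V_GS − V_TN)² = (V_DD − V_GS)/R.
Let x = V_GS − 1.19. Then 86.2 x² + x − 12.01 = 0, giving x = 0.368 V (positive root), so V_GS = 1.56 V.
I_D = (V_DD − V_GS)/R = (13.2 − 1.56) / 32.4 = 0.359 mA.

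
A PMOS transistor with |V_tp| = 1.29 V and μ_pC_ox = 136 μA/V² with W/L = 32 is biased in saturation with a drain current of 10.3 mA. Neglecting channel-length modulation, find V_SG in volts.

k_p = μ_pC_ox · (W/L) = 4.352 mA/V².
In saturation I_D = ½ k_p (V_SG − |V_tp|)², so V_SG − |V_tp| = √(2 I_D / k_p) = √(2 × 10.3 / 4.352) = 2.18 V.
V_SG = 1.29 + 2.18 = 3.47 V.

V_SG = 3.47 V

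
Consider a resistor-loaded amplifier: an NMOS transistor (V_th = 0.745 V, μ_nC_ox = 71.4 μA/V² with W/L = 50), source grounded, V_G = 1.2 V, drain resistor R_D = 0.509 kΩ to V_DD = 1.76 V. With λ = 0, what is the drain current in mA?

I_D = 0.370 mA

V_GS = V_G = 1.2 V, so V_ov = 1.2 − 0.745 = 0.455 V.
k_n = μ_nC_ox · (W/L) = 3.57 mA/V².
Assume saturation: I_D = ½ k_n V_ov² = 0.5 × 3.57 × 0.455² = 0.37 mA, giving V_DS = V_DD − I_D R_D = 1.76 − 0.37 × 0.509 = 1.57 V.
V_DS = 1.57 V ≥ V_ov = 0.455 V, confirming saturation.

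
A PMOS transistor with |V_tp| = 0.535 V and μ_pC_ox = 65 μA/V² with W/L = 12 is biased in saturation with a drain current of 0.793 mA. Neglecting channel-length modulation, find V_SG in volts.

k_p = μ_pC_ox · (W/L) = 0.78 mA/V².
In saturation I_D = ½ k_p (V_SG − |V_tp|)², so V_SG − |V_tp| = √(2 I_D / k_p) = √(2 × 0.793 / 0.78) = 1.43 V.
V_SG = 0.535 + 1.43 = 1.96 V.

V_SG = 1.96 V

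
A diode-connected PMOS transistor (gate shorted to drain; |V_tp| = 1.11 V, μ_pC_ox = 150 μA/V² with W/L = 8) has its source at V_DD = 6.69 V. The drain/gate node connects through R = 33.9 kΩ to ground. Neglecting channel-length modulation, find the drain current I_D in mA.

I_D = 0.150 mA

With gate tied to drain, V_SG = V_SD ≥ V_SG − |V_tp|, so the device is in saturation.
k_p = μ_pC_ox · (W/L) = 1.2 mA/V².
KCL at the drain: ½ k_p (V_SG − |V_tp|)² = (V_DD − V_SG)/R.
Let x = V_SG − 1.11. Then 20.3 x² + x − 5.58 = 0, giving x = 0.5 V (positive root), so V_SG = 1.61 V.
I_D = (V_DD − V_SG)/R = (6.69 − 1.61) / 33.9 = 0.15 mA.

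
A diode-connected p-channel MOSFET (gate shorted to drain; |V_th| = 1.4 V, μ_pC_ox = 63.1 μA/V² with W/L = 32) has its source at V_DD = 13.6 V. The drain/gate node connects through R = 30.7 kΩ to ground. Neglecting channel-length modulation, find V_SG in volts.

With gate tied to drain, V_SG = V_SD ≥ V_SG − |V_th|, so the device is in saturation.
k_p = μ_pC_ox · (W/L) = 2.019 mA/V².
KCL at the drain: ½ k_p (V_SG − |V_th|)² = (V_DD − V_SG)/R.
Let x = V_SG − 1.4. Then 31 x² + x − 12.2 = 0, giving x = 0.611 V (positive root), so V_SG = 2.01 V.
I_D = (V_DD − V_SG)/R = (13.6 − 2.01) / 30.7 = 0.377 mA.

V_SG = 2.01 V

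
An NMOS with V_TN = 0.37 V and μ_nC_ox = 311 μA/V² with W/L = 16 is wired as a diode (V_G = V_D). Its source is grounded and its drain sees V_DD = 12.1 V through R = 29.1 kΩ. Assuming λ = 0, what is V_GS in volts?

With gate tied to drain, V_GS = V_DS ≥ V_GS − V_TN, so the device is in saturation.
k_n = μ_nC_ox · (W/L) = 4.976 mA/V².
KCL at the drain: ½ k_n (V_GS − V_TN)² = (V_DD − V_GS)/R.
Let x = V_GS − 0.37. Then 72.4 x² + x − 11.73 = 0, giving x = 0.396 V (positive root), so V_GS = 0.766 V.
I_D = (V_DD − V_GS)/R = (12.1 − 0.766) / 29.1 = 0.389 mA.

V_GS = 0.766 V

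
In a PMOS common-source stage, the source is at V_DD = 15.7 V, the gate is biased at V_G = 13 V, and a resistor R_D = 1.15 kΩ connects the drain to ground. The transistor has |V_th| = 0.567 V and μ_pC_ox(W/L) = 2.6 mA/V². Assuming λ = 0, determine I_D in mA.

I_D = 5.91 mA

V_SG = V_DD − V_G = 15.7 − 13 = 2.7 V, so V_ov = 2.7 − 0.567 = 2.13 V.
Assume saturation: I_D = ½ k_p V_ov² = 0.5 × 2.6 × 2.13² = 5.91 mA, giving V_SD = V_DD − I_D R_D = 15.7 − 5.91 × 1.15 = 8.9 V.
V_SD = 8.9 V ≥ V_ov = 2.13 V, confirming saturation.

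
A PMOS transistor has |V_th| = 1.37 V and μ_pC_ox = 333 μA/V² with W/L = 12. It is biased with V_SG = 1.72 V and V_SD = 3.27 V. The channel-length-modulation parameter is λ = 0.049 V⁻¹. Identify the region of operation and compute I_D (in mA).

Saturation; I_D = 0.284 mA

k_p = μ_pC_ox · (W/L) = 3.996 mA/V².
V_ov = V_SG − |V_th| = 1.72 − 1.37 = 0.35 V.
Since V_SD = 3.27 V ≥ V_ov = 0.35 V, the device is in saturation.
I_D = ½ k_p V_ov² (1 + λ V_SD) = 0.5 × 3.996 × 0.35² × (1 + 0.049 × 3.27) = 0.284 mA.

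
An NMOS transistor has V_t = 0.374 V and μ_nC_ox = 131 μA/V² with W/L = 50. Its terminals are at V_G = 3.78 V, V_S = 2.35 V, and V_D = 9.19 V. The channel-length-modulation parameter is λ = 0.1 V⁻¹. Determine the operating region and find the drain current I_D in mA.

Saturation; I_D = 6.15 mA

V_GS = V_G − V_S = 3.78 − 2.35 = 1.43 V; V_DS = V_D − V_S = 9.19 − 2.35 = 6.84 V.
k_n = μ_nC_ox · (W/L) = 6.55 mA/V².
V_ov = V_GS − V_t = 1.43 − 0.374 = 1.06 V.
Since V_DS = 6.84 V ≥ V_ov = 1.06 V, the device is in saturation.
I_D = ½ k_n V_ov² (1 + λ V_DS) = 0.5 × 6.55 × 1.06² × (1 + 0.1 × 6.84) = 6.15 mA.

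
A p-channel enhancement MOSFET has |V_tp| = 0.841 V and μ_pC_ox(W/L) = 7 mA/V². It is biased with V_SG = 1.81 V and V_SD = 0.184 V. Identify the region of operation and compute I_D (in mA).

V_ov = V_SG − |V_tp| = 1.81 − 0.841 = 0.969 V.
Since V_SD = 0.184 V < V_ov = 0.969 V, the device is in the triode region.
I_D = k_p [V_ov · V_SD − ½ V_SD²] = 7 × [0.969 × 0.184 − 0.5 × 0.184²] = 1.13 mA.

Triode; I_D = 1.13 mA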